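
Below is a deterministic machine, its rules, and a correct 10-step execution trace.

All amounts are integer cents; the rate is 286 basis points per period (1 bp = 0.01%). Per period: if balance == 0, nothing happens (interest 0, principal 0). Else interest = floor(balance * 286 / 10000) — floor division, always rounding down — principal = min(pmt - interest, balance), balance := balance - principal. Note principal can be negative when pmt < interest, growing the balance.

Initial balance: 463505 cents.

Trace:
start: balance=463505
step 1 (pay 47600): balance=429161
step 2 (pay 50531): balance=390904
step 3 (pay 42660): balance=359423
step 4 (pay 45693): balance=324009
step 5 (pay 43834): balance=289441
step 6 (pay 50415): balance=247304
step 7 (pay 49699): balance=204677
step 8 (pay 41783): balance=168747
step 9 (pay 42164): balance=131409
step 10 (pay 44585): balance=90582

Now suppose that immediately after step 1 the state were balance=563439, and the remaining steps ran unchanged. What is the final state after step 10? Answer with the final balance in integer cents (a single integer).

state after step 1 := balance=563439
step 2 (pay 50531): balance=529022
step 3 (pay 42660): balance=501492
step 4 (pay 45693): balance=470141
step 5 (pay 43834): balance=439753
step 6 (pay 50415): balance=401914
step 7 (pay 49699): balance=363709
step 8 (pay 41783): balance=332328
step 9 (pay 42164): balance=299668
step 10 (pay 44585): balance=263653

263653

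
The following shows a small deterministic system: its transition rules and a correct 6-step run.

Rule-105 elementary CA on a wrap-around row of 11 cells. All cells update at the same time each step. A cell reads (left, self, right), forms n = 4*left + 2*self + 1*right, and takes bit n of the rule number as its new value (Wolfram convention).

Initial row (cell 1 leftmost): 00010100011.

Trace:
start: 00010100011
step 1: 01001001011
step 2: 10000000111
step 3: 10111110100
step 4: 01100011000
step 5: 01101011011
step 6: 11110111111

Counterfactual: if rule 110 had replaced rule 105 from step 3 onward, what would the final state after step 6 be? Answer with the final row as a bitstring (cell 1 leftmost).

10001111100

(re-executing steps 3..6 under rule 110; state before step 3: 10000000111)
step 3: 10000001100
step 4: 10000011101
step 5: 10000110111
step 6: 10001111100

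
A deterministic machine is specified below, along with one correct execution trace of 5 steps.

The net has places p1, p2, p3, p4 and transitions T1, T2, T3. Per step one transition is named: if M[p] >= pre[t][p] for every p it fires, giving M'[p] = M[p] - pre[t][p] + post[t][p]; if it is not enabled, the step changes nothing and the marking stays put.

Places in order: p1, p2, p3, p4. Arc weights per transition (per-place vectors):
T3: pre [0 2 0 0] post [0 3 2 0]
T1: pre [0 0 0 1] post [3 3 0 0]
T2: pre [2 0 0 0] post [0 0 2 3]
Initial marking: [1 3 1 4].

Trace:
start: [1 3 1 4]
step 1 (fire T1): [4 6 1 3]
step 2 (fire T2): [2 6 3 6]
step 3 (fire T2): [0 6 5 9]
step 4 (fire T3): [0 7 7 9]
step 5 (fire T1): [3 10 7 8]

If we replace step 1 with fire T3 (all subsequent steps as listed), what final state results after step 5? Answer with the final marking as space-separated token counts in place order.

(re-executing from step 1 with the substitution; state before step 1: [1 3 1 4])
step 1 (fire T3): [1 4 3 4]
step 2 (fire T2): [1 4 3 4]
step 3 (fire T2): [1 4 3 4]
step 4 (fire T3): [1 5 5 4]
step 5 (fire T1): [4 8 5 3]

4 8 5 3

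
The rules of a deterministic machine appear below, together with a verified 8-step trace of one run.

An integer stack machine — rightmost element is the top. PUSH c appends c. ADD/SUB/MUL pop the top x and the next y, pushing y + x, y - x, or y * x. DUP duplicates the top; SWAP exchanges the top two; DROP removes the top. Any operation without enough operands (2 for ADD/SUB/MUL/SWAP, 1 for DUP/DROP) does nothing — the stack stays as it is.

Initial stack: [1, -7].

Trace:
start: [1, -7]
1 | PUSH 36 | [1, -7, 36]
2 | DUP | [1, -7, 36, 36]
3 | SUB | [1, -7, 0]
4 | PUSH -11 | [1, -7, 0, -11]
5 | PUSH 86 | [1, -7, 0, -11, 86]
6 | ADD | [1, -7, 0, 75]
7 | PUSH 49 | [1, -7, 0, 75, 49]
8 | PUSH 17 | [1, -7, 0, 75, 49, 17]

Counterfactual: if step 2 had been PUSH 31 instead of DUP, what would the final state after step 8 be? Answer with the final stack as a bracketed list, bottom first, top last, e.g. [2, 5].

[1, -7, 5, 75, 49, 17]

(re-executing from step 2 with the substitution; state before step 2: [1, -7, 36])
2 | PUSH 31 | [1, -7, 36, 31]
3 | SUB | [1, -7, 5]
4 | PUSH -11 | [1, -7, 5, -11]
5 | PUSH 86 | [1, -7, 5, -11, 86]
6 | ADD | [1, -7, 5, 75]
7 | PUSH 49 | [1, -7, 5, 75, 49]
8 | PUSH 17 | [1, -7, 5, 75, 49, 17]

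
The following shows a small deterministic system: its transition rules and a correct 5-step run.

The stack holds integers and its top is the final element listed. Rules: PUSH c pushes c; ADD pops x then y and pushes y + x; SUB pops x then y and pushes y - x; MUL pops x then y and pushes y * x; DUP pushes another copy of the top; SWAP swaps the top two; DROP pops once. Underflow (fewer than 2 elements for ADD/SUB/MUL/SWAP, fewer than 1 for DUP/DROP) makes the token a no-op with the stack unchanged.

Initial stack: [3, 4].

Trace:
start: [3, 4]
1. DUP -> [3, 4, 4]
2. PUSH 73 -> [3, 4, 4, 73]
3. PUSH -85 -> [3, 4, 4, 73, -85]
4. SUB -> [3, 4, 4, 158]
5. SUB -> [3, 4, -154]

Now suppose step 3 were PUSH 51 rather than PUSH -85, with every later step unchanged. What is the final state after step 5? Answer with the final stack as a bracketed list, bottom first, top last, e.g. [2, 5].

[3, 4, -18]

(re-executing from step 3 with the substitution; state before step 3: [3, 4, 4, 73])
3. PUSH 51 -> [3, 4, 4, 73, 51]
4. SUB -> [3, 4, 4, 22]
5. SUB -> [3, 4, -18]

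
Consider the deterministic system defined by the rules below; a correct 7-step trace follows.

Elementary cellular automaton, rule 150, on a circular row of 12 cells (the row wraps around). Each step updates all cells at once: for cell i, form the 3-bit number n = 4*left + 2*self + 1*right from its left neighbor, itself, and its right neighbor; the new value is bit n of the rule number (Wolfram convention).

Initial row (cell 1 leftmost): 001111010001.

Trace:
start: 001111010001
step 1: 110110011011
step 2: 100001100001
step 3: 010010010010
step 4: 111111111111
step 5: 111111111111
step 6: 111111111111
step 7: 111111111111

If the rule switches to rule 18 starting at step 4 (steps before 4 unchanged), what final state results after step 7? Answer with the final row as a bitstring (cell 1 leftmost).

000000000000

(re-executing steps 4..7 under rule 18; state before step 4: 010010010010)
step 4: 101101101101
step 5: 000000000000
step 6: 000000000000
step 7: 000000000000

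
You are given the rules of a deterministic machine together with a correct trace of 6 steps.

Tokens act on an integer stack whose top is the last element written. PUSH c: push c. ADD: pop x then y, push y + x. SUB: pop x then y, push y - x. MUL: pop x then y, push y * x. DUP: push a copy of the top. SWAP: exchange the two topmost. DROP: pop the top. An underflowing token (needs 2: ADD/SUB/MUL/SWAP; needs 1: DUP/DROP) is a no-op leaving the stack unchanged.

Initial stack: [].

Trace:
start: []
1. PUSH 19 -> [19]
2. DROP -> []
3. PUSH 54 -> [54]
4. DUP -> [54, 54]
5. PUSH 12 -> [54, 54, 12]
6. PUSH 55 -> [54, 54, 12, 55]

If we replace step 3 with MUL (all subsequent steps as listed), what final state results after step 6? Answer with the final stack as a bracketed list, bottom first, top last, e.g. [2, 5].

[12, 55]

(re-executing from step 3 with the substitution; state before step 3: [])
3. MUL -> []
4. DUP -> []
5. PUSH 12 -> [12]
6. PUSH 55 -> [12, 55]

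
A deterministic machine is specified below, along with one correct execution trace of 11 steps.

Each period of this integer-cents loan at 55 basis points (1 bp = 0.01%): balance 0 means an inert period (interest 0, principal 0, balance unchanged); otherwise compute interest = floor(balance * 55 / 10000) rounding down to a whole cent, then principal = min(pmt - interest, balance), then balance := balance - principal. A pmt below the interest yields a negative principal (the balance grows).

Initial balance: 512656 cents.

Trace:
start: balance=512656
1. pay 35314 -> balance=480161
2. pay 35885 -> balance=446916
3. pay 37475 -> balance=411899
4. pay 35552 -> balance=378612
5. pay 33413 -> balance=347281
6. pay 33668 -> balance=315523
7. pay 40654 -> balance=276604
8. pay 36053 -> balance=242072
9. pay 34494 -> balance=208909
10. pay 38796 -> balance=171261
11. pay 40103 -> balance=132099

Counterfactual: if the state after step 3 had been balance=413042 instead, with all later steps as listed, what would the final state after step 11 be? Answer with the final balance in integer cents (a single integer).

133292

state after step 3 := balance=413042
4. pay 35552 -> balance=379761
5. pay 33413 -> balance=348436
6. pay 33668 -> balance=316684
7. pay 40654 -> balance=277771
8. pay 36053 -> balance=243245
9. pay 34494 -> balance=210088
10. pay 38796 -> balance=172447
11. pay 40103 -> balance=133292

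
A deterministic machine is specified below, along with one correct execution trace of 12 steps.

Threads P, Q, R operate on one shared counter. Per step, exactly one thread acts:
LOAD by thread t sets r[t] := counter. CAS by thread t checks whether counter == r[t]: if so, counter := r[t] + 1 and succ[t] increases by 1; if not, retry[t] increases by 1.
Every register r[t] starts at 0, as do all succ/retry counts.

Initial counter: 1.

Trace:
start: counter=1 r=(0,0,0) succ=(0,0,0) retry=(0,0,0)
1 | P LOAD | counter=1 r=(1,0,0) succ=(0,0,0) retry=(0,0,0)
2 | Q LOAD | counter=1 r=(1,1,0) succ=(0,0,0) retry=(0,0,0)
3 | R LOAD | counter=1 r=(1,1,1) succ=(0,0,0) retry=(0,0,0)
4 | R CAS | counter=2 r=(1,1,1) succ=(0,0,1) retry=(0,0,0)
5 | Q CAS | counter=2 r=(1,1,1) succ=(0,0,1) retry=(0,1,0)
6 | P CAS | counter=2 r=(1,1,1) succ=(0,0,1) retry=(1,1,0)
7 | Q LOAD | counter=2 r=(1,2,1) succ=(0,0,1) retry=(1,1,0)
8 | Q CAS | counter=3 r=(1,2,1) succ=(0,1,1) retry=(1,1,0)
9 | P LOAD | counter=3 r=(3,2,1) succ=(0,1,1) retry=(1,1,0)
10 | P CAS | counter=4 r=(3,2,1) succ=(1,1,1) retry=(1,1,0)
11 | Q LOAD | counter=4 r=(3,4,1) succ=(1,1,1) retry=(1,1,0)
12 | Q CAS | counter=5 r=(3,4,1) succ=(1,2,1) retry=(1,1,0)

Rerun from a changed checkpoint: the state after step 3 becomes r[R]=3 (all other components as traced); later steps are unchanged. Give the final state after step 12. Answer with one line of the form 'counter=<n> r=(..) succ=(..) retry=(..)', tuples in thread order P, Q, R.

counter=5 r=(3,4,3) succ=(1,3,0) retry=(1,0,1)

state after step 3 := counter=1 r=(1,1,3) succ=(0,0,0) retry=(0,0,0)
4 | R CAS | counter=1 r=(1,1,3) succ=(0,0,0) retry=(0,0,1)
5 | Q CAS | counter=2 r=(1,1,3) succ=(0,1,0) retry=(0,0,1)
6 | P CAS | counter=2 r=(1,1,3) succ=(0,1,0) retry=(1,0,1)
7 | Q LOAD | counter=2 r=(1,2,3) succ=(0,1,0) retry=(1,0,1)
8 | Q CAS | counter=3 r=(1,2,3) succ=(0,2,0) retry=(1,0,1)
9 | P LOAD | counter=3 r=(3,2,3) succ=(0,2,0) retry=(1,0,1)
10 | P CAS | counter=4 r=(3,2,3) succ=(1,2,0) retry=(1,0,1)
11 | Q LOAD | counter=4 r=(3,4,3) succ=(1,2,0) retry=(1,0,1)
12 | Q CAS | counter=5 r=(3,4,3) succ=(1,3,0) retry=(1,0,1)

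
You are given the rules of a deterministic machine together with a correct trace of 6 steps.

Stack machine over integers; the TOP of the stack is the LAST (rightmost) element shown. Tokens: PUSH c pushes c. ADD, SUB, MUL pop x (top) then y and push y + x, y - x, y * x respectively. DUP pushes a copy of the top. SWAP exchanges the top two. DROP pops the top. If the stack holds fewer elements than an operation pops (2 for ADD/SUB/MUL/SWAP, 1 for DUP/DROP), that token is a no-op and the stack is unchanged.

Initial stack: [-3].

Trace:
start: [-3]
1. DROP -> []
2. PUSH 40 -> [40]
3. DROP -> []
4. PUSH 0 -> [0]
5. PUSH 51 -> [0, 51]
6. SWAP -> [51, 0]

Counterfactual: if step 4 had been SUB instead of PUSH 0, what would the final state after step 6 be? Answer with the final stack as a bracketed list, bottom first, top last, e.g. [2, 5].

[51]

(re-executing from step 4 with the substitution; state before step 4: [])
4. SUB -> []
5. PUSH 51 -> [51]
6. SWAP -> [51]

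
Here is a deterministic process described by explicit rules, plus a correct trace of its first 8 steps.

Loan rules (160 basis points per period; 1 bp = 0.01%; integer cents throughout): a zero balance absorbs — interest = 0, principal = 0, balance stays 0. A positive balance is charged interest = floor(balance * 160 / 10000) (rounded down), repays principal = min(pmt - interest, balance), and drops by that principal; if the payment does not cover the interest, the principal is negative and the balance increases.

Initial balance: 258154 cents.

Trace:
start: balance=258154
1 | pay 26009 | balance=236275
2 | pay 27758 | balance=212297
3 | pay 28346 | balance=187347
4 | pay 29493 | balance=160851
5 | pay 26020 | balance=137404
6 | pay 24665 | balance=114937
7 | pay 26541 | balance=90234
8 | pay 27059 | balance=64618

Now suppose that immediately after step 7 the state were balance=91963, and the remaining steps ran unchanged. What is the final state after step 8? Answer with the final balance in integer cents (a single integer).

66375

state after step 7 := balance=91963
8 | pay 27059 | balance=66375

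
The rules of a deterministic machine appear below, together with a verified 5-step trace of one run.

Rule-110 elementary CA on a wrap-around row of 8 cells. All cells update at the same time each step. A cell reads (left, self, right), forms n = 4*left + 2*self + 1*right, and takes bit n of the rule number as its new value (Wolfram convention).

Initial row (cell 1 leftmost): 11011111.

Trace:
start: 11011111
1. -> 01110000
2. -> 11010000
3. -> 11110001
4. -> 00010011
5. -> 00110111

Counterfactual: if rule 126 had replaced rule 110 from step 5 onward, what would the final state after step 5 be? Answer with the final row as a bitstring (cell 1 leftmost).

(re-executing step 5 under rule 126; state before step 5: 00010011)
5. -> 10111111

10111111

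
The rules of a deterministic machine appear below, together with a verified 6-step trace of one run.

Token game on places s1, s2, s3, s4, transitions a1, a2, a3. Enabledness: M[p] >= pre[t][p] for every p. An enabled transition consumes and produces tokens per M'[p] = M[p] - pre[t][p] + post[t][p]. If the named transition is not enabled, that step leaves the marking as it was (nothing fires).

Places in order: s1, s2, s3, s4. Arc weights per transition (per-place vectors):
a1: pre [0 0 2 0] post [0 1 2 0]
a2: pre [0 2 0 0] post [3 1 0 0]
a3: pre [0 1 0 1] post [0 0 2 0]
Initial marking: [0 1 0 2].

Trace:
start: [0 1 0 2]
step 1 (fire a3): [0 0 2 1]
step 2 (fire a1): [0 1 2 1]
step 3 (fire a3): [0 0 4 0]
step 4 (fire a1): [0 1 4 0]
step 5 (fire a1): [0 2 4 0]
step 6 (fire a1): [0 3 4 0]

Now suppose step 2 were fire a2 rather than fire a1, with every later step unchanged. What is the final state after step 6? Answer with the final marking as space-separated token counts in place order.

0 3 2 1

(re-executing from step 2 with the substitution; state before step 2: [0 0 2 1])
step 2 (fire a2): [0 0 2 1]
step 3 (fire a3): [0 0 2 1]
step 4 (fire a1): [0 1 2 1]
step 5 (fire a1): [0 2 2 1]
step 6 (fire a1): [0 3 2 1]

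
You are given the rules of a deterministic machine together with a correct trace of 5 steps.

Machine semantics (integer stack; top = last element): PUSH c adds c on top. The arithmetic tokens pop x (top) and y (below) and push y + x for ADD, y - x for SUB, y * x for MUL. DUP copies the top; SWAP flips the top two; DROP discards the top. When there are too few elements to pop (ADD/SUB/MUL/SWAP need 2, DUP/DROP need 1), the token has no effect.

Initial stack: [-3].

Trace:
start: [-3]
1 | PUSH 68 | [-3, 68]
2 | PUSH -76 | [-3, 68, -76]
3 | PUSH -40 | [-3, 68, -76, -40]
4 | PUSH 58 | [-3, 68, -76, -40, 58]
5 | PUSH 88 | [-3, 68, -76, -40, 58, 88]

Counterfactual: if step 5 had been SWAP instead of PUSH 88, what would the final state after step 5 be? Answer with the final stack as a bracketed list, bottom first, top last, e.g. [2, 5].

[-3, 68, -76, 58, -40]

(re-executing from step 5 with the substitution; state before step 5: [-3, 68, -76, -40, 58])
5 | SWAP | [-3, 68, -76, 58, -40]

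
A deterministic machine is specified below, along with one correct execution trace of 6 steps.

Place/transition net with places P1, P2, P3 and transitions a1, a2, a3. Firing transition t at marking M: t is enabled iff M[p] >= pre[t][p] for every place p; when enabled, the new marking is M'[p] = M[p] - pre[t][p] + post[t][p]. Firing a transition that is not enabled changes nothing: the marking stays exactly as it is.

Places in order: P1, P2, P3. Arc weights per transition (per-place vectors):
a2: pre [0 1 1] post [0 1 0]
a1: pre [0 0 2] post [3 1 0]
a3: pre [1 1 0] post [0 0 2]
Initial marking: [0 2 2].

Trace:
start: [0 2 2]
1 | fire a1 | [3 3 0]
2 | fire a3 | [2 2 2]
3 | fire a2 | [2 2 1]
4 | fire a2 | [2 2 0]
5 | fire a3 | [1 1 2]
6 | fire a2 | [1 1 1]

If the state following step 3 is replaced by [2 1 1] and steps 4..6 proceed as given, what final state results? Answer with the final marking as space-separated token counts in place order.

state after step 3 := [2 1 1]
4 | fire a2 | [2 1 0]
5 | fire a3 | [1 0 2]
6 | fire a2 | [1 0 2]

1 0 2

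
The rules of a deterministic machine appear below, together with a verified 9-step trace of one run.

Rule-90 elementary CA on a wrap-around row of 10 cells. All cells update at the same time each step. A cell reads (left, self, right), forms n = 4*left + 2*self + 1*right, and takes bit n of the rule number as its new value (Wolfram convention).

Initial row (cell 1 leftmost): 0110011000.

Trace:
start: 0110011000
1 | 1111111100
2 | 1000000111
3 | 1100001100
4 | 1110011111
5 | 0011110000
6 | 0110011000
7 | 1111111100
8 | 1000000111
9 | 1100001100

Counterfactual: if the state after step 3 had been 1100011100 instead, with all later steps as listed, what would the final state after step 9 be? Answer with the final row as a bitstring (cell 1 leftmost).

state after step 3 := 1100011100
4 | 1110110111
5 | 0010110100
6 | 0100110010
7 | 1011111101
8 | 1010000101
9 | 1001001001

1001001001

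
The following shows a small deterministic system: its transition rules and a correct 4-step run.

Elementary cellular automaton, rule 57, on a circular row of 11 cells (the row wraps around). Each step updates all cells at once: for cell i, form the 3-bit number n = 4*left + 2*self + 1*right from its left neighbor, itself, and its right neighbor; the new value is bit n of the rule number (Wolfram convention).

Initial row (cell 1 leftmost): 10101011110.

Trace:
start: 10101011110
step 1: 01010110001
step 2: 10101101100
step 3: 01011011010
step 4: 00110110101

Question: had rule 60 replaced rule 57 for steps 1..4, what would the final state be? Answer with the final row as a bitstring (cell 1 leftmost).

(re-executing steps 1..4 under rule 60; state before step 1: 10101011110)
step 1: 11111110001
step 2: 00000001001
step 3: 10000001101
step 4: 01000001011

01000001011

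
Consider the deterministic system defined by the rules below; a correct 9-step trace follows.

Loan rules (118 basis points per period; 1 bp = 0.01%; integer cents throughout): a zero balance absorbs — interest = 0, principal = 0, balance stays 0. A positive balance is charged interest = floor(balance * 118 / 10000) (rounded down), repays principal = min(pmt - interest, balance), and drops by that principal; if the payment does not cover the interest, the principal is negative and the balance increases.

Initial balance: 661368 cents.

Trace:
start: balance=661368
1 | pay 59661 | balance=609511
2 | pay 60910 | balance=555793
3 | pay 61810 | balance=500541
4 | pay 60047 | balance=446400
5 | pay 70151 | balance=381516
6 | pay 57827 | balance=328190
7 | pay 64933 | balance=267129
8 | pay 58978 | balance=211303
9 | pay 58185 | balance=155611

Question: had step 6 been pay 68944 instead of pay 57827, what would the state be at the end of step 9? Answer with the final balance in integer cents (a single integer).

(re-executing from step 6 with the substitution; state before step 6: balance=381516)
6 | pay 68944 | balance=317073
7 | pay 64933 | balance=255881
8 | pay 58978 | balance=199922
9 | pay 58185 | balance=144096

144096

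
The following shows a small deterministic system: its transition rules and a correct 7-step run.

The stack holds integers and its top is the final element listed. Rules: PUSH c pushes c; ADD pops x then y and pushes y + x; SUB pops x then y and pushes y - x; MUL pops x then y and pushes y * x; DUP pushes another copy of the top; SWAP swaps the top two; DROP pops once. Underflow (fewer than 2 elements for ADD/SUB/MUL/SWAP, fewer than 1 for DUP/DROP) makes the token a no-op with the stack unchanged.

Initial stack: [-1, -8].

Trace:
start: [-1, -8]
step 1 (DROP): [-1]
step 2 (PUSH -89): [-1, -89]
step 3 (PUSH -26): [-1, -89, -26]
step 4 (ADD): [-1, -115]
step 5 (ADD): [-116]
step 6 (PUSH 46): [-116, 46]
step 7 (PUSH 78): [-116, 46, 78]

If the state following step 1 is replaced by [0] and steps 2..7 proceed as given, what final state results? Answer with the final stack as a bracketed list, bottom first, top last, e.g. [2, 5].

[-115, 46, 78]

state after step 1 := [0]
step 2 (PUSH -89): [0, -89]
step 3 (PUSH -26): [0, -89, -26]
step 4 (ADD): [0, -115]
step 5 (ADD): [-115]
step 6 (PUSH 46): [-115, 46]
step 7 (PUSH 78): [-115, 46, 78]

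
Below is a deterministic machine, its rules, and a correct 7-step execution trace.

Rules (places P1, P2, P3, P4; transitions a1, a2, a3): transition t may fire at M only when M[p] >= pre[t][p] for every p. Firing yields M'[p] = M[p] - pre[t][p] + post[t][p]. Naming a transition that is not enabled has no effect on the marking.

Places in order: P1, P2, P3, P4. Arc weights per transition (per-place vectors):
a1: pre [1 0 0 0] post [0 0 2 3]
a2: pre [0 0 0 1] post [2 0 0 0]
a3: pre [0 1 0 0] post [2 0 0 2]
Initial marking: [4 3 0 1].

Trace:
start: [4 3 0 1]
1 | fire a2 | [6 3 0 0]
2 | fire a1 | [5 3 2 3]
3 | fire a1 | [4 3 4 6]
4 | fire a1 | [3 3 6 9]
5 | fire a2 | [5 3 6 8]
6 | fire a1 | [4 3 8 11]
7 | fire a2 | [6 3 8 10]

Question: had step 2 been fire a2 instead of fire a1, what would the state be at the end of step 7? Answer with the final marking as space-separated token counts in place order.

(re-executing from step 2 with the substitution; state before step 2: [6 3 0 0])
2 | fire a2 | [6 3 0 0]
3 | fire a1 | [5 3 2 3]
4 | fire a1 | [4 3 4 6]
5 | fire a2 | [6 3 4 5]
6 | fire a1 | [5 3 6 8]
7 | fire a2 | [7 3 6 7]

7 3 6 7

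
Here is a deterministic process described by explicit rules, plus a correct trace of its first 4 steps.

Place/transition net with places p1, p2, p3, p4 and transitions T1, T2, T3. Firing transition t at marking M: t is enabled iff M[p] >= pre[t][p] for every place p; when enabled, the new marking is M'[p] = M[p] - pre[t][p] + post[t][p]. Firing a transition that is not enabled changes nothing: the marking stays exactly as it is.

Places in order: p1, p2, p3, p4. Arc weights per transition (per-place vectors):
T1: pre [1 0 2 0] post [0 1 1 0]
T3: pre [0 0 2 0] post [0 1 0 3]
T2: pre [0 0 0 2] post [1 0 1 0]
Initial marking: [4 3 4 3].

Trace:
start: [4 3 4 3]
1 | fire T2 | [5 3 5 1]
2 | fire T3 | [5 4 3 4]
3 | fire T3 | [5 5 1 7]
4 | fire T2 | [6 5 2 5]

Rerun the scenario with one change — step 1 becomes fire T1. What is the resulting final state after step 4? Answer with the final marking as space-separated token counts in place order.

4 5 2 4

(re-executing from step 1 with the substitution; state before step 1: [4 3 4 3])
1 | fire T1 | [3 4 3 3]
2 | fire T3 | [3 5 1 6]
3 | fire T3 | [3 5 1 6]
4 | fire T2 | [4 5 2 4]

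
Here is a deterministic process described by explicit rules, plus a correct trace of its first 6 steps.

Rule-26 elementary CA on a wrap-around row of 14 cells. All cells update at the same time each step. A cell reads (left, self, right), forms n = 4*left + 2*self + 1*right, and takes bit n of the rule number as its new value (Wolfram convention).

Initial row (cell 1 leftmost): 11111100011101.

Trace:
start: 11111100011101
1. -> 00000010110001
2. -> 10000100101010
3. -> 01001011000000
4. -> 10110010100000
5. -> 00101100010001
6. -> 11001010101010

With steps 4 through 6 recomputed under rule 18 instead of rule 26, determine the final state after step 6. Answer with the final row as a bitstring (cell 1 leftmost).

10010110001010

(re-executing steps 4..6 under rule 18; state before step 4: 01001011000000)
4. -> 10110000100000
5. -> 00001001010001
6. -> 10010110001010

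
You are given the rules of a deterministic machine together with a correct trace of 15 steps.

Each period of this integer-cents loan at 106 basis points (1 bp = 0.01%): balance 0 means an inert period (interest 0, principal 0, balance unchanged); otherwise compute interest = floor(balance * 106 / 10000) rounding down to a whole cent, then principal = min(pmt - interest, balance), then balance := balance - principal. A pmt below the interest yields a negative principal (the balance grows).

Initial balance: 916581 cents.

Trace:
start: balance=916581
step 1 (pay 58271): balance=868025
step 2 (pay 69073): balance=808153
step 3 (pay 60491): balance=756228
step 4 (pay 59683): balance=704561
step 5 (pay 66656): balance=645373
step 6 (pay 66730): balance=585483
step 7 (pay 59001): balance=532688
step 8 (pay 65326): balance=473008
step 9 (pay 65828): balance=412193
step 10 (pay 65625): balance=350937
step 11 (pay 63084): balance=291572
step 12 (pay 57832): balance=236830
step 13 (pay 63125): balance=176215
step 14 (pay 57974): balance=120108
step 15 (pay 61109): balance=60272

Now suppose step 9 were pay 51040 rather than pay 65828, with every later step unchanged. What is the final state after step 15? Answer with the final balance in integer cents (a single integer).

(re-executing from step 9 with the substitution; state before step 9: balance=473008)
step 9 (pay 51040): balance=426981
step 10 (pay 65625): balance=365881
step 11 (pay 63084): balance=306675
step 12 (pay 57832): balance=252093
step 13 (pay 63125): balance=191640
step 14 (pay 57974): balance=135697
step 15 (pay 61109): balance=76026

76026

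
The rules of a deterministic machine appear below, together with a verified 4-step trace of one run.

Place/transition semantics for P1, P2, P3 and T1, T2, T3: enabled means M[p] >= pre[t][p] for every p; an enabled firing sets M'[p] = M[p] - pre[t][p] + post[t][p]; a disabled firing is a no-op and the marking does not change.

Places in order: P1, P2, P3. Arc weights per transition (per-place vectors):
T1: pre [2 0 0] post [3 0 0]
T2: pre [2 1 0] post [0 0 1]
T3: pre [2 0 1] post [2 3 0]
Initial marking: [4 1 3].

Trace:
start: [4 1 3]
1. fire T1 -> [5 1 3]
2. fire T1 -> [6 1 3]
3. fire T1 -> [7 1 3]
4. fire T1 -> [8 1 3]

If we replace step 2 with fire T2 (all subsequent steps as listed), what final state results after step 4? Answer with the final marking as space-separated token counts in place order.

5 0 4

(re-executing from step 2 with the substitution; state before step 2: [5 1 3])
2. fire T2 -> [3 0 4]
3. fire T1 -> [4 0 4]
4. fire T1 -> [5 0 4]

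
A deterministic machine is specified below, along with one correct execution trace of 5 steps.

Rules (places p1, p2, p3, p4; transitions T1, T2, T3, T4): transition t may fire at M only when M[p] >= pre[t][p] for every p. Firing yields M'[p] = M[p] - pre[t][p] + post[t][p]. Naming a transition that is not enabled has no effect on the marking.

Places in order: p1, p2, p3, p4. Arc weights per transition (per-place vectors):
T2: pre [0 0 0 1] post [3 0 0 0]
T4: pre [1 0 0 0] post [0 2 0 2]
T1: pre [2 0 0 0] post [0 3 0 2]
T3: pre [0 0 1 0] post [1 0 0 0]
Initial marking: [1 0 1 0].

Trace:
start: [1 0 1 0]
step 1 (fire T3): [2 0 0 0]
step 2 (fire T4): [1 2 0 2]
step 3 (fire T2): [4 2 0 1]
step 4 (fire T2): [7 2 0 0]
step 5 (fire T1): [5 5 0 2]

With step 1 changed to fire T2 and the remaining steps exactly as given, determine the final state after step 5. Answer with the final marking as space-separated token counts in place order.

4 5 1 2

(re-executing from step 1 with the substitution; state before step 1: [1 0 1 0])
step 1 (fire T2): [1 0 1 0]
step 2 (fire T4): [0 2 1 2]
step 3 (fire T2): [3 2 1 1]
step 4 (fire T2): [6 2 1 0]
step 5 (fire T1): [4 5 1 2]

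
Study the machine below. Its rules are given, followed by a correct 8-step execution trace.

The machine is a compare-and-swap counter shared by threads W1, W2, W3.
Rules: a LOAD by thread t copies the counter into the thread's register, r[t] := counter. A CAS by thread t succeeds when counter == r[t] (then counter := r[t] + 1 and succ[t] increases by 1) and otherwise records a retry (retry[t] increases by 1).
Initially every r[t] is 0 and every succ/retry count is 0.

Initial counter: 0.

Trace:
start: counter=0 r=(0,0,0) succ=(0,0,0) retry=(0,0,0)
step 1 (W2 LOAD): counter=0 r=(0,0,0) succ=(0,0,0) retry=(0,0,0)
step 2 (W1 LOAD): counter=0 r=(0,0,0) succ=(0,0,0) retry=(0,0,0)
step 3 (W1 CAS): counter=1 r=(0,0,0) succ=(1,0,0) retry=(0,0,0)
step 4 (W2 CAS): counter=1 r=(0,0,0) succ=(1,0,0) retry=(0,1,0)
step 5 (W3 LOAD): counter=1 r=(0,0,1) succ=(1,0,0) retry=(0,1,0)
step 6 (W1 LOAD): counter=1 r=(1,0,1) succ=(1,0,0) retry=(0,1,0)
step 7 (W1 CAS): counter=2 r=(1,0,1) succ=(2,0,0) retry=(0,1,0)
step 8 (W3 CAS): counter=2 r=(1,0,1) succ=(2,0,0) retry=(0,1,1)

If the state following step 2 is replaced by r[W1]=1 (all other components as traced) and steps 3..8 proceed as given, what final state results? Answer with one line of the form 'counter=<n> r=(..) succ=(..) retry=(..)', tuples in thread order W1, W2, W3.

state after step 2 := counter=0 r=(1,0,0) succ=(0,0,0) retry=(0,0,0)
step 3 (W1 CAS): counter=0 r=(1,0,0) succ=(0,0,0) retry=(1,0,0)
step 4 (W2 CAS): counter=1 r=(1,0,0) succ=(0,1,0) retry=(1,0,0)
step 5 (W3 LOAD): counter=1 r=(1,0,1) succ=(0,1,0) retry=(1,0,0)
step 6 (W1 LOAD): counter=1 r=(1,0,1) succ=(0,1,0) retry=(1,0,0)
step 7 (W1 CAS): counter=2 r=(1,0,1) succ=(1,1,0) retry=(1,0,0)
step 8 (W3 CAS): counter=2 r=(1,0,1) succ=(1,1,0) retry=(1,0,1)

counter=2 r=(1,0,1) succ=(1,1,0) retry=(1,0,1)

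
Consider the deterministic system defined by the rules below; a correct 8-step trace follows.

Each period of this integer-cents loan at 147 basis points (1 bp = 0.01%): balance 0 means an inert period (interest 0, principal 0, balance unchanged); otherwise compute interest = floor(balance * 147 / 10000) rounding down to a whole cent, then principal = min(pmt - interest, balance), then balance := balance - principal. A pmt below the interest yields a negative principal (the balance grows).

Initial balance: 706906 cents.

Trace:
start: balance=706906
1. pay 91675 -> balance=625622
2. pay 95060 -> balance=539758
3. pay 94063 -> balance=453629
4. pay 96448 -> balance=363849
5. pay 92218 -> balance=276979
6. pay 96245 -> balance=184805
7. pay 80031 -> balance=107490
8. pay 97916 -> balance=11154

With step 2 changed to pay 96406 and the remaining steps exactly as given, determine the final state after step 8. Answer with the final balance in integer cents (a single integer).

9684

(re-executing from step 2 with the substitution; state before step 2: balance=625622)
2. pay 96406 -> balance=538412
3. pay 94063 -> balance=452263
4. pay 96448 -> balance=362463
5. pay 92218 -> balance=275573
6. pay 96245 -> balance=183378
7. pay 80031 -> balance=106042
8. pay 97916 -> balance=9684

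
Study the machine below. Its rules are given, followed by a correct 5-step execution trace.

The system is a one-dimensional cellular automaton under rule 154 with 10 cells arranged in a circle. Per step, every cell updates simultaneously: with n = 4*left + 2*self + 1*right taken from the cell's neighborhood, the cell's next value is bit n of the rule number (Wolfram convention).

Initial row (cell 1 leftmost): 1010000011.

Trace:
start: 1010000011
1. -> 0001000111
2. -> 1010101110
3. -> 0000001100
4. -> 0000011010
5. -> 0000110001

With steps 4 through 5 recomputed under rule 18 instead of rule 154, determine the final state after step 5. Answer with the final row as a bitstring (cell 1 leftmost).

(re-executing steps 4..5 under rule 18; state before step 4: 0000001100)
4. -> 0000010010
5. -> 0000101101

0000101101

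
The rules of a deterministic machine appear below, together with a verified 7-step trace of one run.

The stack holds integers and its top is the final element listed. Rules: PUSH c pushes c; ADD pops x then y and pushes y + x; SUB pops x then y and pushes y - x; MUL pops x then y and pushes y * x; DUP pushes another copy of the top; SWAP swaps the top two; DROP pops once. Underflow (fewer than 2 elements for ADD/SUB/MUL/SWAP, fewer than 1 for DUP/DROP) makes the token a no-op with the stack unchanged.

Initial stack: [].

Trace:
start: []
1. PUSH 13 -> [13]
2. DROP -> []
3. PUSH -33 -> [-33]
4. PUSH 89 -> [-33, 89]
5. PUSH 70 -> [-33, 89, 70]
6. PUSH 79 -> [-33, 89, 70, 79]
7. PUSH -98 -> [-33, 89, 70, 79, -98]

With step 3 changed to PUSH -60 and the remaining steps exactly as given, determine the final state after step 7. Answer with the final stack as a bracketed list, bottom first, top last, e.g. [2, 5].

(re-executing from step 3 with the substitution; state before step 3: [])
3. PUSH -60 -> [-60]
4. PUSH 89 -> [-60, 89]
5. PUSH 70 -> [-60, 89, 70]
6. PUSH 79 -> [-60, 89, 70, 79]
7. PUSH -98 -> [-60, 89, 70, 79, -98]

[-60, 89, 70, 79, -98]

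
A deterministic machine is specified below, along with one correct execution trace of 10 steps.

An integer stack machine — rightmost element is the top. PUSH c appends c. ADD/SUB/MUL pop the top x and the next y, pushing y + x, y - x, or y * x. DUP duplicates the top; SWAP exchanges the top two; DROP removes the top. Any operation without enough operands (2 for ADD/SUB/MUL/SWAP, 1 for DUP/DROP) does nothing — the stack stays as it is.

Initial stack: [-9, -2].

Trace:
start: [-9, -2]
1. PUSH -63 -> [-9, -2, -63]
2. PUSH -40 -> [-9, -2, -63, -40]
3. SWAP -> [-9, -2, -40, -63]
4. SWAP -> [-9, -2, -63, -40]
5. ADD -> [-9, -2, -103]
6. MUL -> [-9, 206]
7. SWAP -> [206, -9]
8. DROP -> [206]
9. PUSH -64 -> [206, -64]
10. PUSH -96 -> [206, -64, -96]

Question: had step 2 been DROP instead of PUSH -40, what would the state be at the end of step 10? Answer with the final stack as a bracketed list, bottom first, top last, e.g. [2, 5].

(re-executing from step 2 with the substitution; state before step 2: [-9, -2, -63])
2. DROP -> [-9, -2]
3. SWAP -> [-2, -9]
4. SWAP -> [-9, -2]
5. ADD -> [-11]
6. MUL -> [-11]
7. SWAP -> [-11]
8. DROP -> []
9. PUSH -64 -> [-64]
10. PUSH -96 -> [-64, -96]

[-64, -96]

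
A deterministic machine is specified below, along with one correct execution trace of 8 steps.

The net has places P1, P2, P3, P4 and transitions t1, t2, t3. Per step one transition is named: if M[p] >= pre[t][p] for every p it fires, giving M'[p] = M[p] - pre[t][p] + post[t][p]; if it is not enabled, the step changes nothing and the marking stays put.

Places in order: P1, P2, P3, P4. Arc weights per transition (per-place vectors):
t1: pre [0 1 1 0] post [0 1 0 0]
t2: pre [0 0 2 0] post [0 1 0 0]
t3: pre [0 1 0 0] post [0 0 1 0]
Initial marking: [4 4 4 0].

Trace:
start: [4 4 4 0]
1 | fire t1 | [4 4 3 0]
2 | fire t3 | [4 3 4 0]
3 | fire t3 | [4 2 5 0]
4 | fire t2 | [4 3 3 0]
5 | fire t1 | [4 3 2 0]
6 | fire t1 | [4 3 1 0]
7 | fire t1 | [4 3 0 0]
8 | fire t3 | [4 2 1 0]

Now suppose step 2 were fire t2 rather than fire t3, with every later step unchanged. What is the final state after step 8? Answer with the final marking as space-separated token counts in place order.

(re-executing from step 2 with the substitution; state before step 2: [4 4 3 0])
2 | fire t2 | [4 5 1 0]
3 | fire t3 | [4 4 2 0]
4 | fire t2 | [4 5 0 0]
5 | fire t1 | [4 5 0 0]
6 | fire t1 | [4 5 0 0]
7 | fire t1 | [4 5 0 0]
8 | fire t3 | [4 4 1 0]

4 4 1 0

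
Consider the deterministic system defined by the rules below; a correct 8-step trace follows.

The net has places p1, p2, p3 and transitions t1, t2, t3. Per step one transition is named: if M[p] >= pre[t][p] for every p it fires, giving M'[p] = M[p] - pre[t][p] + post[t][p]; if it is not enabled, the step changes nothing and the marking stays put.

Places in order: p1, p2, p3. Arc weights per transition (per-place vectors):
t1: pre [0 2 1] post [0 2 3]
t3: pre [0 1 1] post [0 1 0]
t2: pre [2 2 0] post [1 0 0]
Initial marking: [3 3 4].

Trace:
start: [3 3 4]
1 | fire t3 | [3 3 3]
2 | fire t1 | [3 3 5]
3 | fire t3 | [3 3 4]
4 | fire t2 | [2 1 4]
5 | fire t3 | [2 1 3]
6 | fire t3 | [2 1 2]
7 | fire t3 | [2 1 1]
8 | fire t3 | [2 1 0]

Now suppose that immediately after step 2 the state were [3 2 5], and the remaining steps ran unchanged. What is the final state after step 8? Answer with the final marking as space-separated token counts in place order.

2 0 4

state after step 2 := [3 2 5]
3 | fire t3 | [3 2 4]
4 | fire t2 | [2 0 4]
5 | fire t3 | [2 0 4]
6 | fire t3 | [2 0 4]
7 | fire t3 | [2 0 4]
8 | fire t3 | [2 0 4]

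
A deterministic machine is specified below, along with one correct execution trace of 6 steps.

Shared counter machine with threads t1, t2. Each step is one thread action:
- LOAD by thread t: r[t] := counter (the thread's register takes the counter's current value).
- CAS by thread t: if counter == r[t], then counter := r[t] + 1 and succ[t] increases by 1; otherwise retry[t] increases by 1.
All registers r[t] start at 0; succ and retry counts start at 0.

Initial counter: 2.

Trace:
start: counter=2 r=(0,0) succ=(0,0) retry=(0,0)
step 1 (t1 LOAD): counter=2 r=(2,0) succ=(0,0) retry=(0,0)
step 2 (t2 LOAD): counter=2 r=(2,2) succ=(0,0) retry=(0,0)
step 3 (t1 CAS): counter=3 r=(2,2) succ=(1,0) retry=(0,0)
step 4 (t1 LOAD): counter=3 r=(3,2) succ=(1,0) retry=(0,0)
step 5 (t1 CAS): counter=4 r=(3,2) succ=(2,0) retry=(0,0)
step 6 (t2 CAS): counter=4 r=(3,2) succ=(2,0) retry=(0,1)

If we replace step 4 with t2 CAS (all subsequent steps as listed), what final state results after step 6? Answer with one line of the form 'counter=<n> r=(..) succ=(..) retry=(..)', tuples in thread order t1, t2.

counter=3 r=(2,2) succ=(1,0) retry=(1,2)

(re-executing from step 4 with the substitution; state before step 4: counter=3 r=(2,2) succ=(1,0) retry=(0,0))
step 4 (t2 CAS): counter=3 r=(2,2) succ=(1,0) retry=(0,1)
step 5 (t1 CAS): counter=3 r=(2,2) succ=(1,0) retry=(1,1)
step 6 (t2 CAS): counter=3 r=(2,2) succ=(1,0) retry=(1,2)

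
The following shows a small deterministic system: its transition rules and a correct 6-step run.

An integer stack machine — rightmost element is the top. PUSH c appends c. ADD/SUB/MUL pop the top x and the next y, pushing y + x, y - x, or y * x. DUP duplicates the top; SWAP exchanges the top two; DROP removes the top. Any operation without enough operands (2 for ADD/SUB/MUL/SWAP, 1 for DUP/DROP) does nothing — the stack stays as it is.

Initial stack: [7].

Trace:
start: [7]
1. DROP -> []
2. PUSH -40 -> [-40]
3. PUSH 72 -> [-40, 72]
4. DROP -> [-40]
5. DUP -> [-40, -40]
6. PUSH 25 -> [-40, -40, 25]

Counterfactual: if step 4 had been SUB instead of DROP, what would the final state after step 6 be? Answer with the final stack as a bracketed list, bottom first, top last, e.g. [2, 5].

(re-executing from step 4 with the substitution; state before step 4: [-40, 72])
4. SUB -> [-112]
5. DUP -> [-112, -112]
6. PUSH 25 -> [-112, -112, 25]

[-112, -112, 25]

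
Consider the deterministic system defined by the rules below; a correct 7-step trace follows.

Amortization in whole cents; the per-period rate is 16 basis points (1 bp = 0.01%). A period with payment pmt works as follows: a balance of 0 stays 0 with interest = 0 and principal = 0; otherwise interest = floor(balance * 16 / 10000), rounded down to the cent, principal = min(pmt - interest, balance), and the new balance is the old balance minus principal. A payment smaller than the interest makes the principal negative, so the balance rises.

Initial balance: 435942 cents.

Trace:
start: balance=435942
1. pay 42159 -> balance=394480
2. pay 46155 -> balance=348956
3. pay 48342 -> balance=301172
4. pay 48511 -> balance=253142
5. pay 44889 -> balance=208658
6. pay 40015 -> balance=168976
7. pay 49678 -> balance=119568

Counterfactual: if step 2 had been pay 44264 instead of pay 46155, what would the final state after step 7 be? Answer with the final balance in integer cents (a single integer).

(re-executing from step 2 with the substitution; state before step 2: balance=394480)
2. pay 44264 -> balance=350847
3. pay 48342 -> balance=303066
4. pay 48511 -> balance=255039
5. pay 44889 -> balance=210558
6. pay 40015 -> balance=170879
7. pay 49678 -> balance=121474

121474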